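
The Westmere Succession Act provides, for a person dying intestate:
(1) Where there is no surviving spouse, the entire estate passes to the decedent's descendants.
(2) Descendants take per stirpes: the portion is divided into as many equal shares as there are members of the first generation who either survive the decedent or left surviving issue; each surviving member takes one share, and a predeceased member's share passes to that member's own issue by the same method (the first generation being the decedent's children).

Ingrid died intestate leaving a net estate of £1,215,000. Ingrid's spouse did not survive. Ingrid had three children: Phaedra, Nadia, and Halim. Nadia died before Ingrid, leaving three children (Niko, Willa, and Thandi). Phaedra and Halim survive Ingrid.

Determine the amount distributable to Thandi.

The entire £1,215,000 passes to the descendants.
That amount (£1,215,000) is divided into 3 shares of £405,000: Phaedra and Halim each take £405,000; Nadia's £405,000 share passes to Nadia's issue.
Nadia's share (£405,000) is divided into 3 shares of £135,000: Niko, Willa, and Thandi each take £135,000.

Thandi receives £135,000.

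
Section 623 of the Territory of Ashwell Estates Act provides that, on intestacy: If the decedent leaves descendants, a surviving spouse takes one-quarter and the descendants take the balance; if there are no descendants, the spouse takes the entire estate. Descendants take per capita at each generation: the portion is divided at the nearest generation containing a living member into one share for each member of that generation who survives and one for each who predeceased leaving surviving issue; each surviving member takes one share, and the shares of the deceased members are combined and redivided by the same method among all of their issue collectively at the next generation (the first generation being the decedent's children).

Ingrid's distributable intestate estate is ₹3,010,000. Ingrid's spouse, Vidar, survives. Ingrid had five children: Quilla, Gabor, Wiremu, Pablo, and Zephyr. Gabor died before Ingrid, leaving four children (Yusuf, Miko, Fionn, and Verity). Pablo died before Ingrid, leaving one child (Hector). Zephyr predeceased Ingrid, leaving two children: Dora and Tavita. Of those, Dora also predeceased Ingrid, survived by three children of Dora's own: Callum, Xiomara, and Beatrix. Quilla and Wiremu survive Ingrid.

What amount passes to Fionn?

Vidar takes one-quarter of ₹3,010,000 = ₹752,500. The remaining ₹2,257,500 passes to the descendants.
The descendants' portion (₹2,257,500) is divided at the children's generation into 5 shares of ₹451,500. Quilla and Wiremu each take ₹451,500. The 3 shares of the deceased (Gabor, Pablo, and Zephyr) are combined into a pool of ₹1,354,500.
That pool (₹1,354,500) is divided at the grandchildren's generation into 7 shares of ₹193,500. Yusuf, Miko, Fionn, Verity, Hector, and Tavita each take ₹193,500. The remaining share for the deceased Dora (₹193,500) is carried to the next generation.
That pool (₹193,500) is divided at the great-grandchildren's generation equally among Callum, Xiomara, and Beatrix: ₹64,500 each.

Fionn receives ₹193,500.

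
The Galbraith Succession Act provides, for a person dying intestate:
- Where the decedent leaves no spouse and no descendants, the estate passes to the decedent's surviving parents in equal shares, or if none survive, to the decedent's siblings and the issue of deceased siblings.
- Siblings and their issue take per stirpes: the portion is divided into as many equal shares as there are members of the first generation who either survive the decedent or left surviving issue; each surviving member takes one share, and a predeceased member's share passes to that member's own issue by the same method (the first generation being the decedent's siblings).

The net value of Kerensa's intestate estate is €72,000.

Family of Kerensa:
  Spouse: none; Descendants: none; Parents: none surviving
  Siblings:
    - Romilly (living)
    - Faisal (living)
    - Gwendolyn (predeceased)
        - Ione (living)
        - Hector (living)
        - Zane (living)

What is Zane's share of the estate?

The entire €72,000 passes to the siblings and their issue.
That amount (€72,000) is divided into 3 shares of €24,000: Romilly and Faisal each take €24,000; Gwendolyn's €24,000 share passes to Gwendolyn's issue.
Gwendolyn's share (€24,000) is divided into 3 shares of €8,000: Ione, Hector, and Zane each take €8,000.

Zane receives €8,000.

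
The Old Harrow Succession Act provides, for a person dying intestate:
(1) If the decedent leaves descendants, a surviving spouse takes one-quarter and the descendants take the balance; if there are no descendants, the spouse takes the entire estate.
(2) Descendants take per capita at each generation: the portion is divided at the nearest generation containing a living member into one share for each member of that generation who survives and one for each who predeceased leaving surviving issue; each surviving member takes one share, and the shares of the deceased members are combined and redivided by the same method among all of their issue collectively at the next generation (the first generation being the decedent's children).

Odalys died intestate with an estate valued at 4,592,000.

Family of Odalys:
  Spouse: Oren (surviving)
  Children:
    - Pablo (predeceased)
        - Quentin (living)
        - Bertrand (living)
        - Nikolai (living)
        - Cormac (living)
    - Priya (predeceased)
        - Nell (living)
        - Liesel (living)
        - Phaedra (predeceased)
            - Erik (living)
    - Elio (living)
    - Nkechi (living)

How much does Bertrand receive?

Bertrand receives 246,000.

Oren takes one-quarter of 4,592,000 = 1,148,000. The remaining 3,444,000 passes to the descendants.
The descendants' portion (3,444,000) is divided at the children's generation into 4 shares of 861,000. Elio and Nkechi each take 861,000. The 2 shares of the deceased (Pablo and Priya) are combined into a pool of 1,722,000.
That pool (1,722,000) is divided at the grandchildren's generation into 7 shares of 246,000. Quentin, Bertrand, Nikolai, Cormac, Nell, and Liesel each take 246,000. The remaining share for the deceased Phaedra (246,000) is carried to the next generation.
That pool (246,000) passes entirely to Erik, the sole taker at the great-grandchildren's generation.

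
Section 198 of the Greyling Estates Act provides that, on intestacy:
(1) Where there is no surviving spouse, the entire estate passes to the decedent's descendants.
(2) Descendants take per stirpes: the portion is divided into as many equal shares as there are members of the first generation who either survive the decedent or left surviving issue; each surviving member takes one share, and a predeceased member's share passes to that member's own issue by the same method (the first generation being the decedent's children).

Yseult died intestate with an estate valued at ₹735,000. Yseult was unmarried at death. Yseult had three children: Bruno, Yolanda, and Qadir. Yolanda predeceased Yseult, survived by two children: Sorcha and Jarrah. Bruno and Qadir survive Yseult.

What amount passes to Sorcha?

The entire ₹735,000 passes to the descendants.
That amount (₹735,000) is divided into 3 shares of ₹245,000: Bruno and Qadir each take ₹245,000; Yolanda's ₹245,000 share passes to Yolanda's issue.
Yolanda's share (₹245,000) is divided into 2 shares of ₹122,500: Sorcha and Jarrah each take ₹122,500.

Sorcha receives ₹122,500.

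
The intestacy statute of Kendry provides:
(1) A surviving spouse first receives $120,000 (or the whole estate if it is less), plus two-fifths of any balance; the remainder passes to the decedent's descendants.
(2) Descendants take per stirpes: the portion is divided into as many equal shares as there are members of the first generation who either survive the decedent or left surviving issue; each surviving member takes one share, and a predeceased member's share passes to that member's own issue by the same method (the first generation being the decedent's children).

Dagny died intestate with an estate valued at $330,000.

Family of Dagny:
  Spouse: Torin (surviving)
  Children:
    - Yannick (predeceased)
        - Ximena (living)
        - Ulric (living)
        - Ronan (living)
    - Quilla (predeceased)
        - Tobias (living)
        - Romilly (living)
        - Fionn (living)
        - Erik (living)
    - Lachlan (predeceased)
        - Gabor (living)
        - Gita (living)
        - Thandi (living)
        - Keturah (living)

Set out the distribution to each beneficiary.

Torin first takes $120,000, leaving a balance of $210,000. Torin then takes two-fifths of the balance ($84,000), for a total of $204,000. The remaining $126,000 passes to the descendants.
The descendants' portion ($126,000) is divided into 3 shares of $42,000: Yannick's $42,000 share passes to Yannick's issue; Quilla's $42,000 share passes to Quilla's issue; Lachlan's $42,000 share passes to Lachlan's issue.
Yannick's share ($42,000) is divided into 3 shares of $14,000: Ximena, Ulric, and Ronan each take $14,000.
Quilla's share ($42,000) is divided into 4 shares of $10,500: Tobias, Romilly, Fionn, and Erik each take $10,500.
Lachlan's share ($42,000) is divided into 4 shares of $10,500: Gabor, Gita, Thandi, and Keturah each take $10,500.

Torin: $204,000; Ximena: $14,000; Ulric: $14,000; Ronan: $14,000; Tobias: $10,500; Romilly: $10,500; Fionn: $10,500; Erik: $10,500; Gabor: $10,500; Gita: $10,500; Thandi: $10,500; Keturah: $10,500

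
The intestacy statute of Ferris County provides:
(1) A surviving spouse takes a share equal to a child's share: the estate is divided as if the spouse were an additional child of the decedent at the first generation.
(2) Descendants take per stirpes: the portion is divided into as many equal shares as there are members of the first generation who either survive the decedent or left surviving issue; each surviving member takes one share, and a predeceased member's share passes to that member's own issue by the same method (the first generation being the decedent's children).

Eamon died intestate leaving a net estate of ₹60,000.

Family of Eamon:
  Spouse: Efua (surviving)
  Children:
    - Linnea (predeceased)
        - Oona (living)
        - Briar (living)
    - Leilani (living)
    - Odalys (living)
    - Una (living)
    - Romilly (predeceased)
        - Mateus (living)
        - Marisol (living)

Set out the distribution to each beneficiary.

The spouse counts as an additional share at the children's level, so there are 6 primary shares of ₹10,000. Efua takes one such share (₹10,000).
The children's combined portion (₹50,000) is divided into 5 shares of ₹10,000: Leilani, Odalys, and Una each take ₹10,000; Linnea's ₹10,000 share passes to Linnea's issue; Romilly's ₹10,000 share passes to Romilly's issue.
Linnea's share (₹10,000) is divided into 2 shares of ₹5,000: Oona and Briar each take ₹5,000.
Romilly's share (₹10,000) is divided into 2 shares of ₹5,000: Mateus and Marisol each take ₹5,000.

Efua: ₹10,000; Oona: ₹5,000; Briar: ₹5,000; Leilani: ₹10,000; Odalys: ₹10,000; Una: ₹10,000; Mateus: ₹5,000; Marisol: ₹5,000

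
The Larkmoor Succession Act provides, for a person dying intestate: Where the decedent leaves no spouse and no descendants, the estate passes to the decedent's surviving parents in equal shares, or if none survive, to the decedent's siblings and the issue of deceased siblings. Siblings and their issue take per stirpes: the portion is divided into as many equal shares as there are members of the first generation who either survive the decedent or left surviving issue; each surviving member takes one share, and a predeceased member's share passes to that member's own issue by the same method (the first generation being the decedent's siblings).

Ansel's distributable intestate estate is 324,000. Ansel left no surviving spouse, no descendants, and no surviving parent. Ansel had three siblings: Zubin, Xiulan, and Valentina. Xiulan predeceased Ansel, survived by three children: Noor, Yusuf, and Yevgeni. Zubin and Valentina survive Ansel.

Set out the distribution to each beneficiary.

Zubin: 108,000; Noor: 36,000; Yusuf: 36,000; Yevgeni: 36,000; Valentina: 108,000

The entire 324,000 passes to the siblings and their issue.
That amount (324,000) is divided into 3 shares of 108,000: Zubin and Valentina each take 108,000; Xiulan's 108,000 share passes to Xiulan's issue.
Xiulan's share (108,000) is divided into 3 shares of 36,000: Noor, Yusuf, and Yevgeni each take 36,000.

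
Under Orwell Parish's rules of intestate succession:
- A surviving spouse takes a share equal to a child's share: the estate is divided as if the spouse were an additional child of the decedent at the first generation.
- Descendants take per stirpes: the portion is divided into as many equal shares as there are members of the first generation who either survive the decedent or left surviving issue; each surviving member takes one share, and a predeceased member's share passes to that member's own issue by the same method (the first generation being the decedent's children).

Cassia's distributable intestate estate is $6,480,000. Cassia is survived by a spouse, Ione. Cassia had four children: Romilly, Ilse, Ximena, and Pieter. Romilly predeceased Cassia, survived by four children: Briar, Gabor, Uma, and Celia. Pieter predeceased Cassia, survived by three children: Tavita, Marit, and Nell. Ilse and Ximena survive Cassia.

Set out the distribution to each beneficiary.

The spouse counts as an additional share at the children's level, so there are 5 primary shares of $1,296,000. Ione takes one such share ($1,296,000).
The children's combined portion ($5,184,000) is divided into 4 shares of $1,296,000: Ilse and Ximena each take $1,296,000; Romilly's $1,296,000 share passes to Romilly's issue; Pieter's $1,296,000 share passes to Pieter's issue.
Romilly's share ($1,296,000) is divided into 4 shares of $324,000: Briar, Gabor, Uma, and Celia each take $324,000.
Pieter's share ($1,296,000) is divided into 3 shares of $432,000: Tavita, Marit, and Nell each take $432,000.

Ione: $1,296,000; Briar: $324,000; Gabor: $324,000; Uma: $324,000; Celia: $324,000; Ilse: $1,296,000; Ximena: $1,296,000; Tavita: $432,000; Marit: $432,000; Nell: $432,000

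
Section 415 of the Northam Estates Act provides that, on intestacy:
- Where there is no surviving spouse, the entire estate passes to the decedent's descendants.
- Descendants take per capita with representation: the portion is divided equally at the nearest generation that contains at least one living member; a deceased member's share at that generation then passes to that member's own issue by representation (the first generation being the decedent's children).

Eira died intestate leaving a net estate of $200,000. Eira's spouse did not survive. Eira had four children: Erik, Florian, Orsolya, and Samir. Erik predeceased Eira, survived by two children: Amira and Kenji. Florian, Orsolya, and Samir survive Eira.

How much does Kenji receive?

The entire $200,000 passes to the descendants.
That amount ($200,000) is divided into 4 shares of $50,000: Florian, Orsolya, and Samir each take $50,000; Erik's $50,000 share passes to Erik's issue.
Erik's share ($50,000) is divided into 2 shares of $25,000: Amira and Kenji each take $25,000.

Kenji receives $25,000.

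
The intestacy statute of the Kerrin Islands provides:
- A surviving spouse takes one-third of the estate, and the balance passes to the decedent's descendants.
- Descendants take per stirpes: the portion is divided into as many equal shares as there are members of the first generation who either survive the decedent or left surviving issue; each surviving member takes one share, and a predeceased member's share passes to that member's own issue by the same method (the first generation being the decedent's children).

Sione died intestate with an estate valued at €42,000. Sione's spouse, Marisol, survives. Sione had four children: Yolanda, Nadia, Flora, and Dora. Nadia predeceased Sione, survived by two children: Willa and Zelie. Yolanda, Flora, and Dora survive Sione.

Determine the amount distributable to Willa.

Willa receives €3,500.

Marisol takes one-third of €42,000 = €14,000. The remaining €28,000 passes to the descendants.
The descendants' portion (€28,000) is divided into 4 shares of €7,000: Yolanda, Flora, and Dora each take €7,000; Nadia's €7,000 share passes to Nadia's issue.
Nadia's share (€7,000) is divided into 2 shares of €3,500: Willa and Zelie each take €3,500.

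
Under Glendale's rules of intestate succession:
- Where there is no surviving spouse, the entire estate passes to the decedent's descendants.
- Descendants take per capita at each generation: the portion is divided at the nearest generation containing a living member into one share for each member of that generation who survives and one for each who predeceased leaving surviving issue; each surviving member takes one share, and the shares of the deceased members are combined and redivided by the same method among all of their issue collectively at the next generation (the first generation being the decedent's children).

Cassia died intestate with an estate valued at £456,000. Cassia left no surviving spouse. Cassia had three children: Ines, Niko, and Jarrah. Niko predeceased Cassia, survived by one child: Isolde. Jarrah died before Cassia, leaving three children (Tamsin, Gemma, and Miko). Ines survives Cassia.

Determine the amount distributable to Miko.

Miko receives £76,000.

The entire £456,000 passes to the descendants.
That amount (£456,000) is divided at the children's generation into 3 shares of £152,000. Ines takes £152,000. The 2 shares of the deceased (Niko and Jarrah) are combined into a pool of £304,000.
That pool (£304,000) is divided at the grandchildren's generation equally among Isolde, Tamsin, Gemma, and Miko: £76,000 each.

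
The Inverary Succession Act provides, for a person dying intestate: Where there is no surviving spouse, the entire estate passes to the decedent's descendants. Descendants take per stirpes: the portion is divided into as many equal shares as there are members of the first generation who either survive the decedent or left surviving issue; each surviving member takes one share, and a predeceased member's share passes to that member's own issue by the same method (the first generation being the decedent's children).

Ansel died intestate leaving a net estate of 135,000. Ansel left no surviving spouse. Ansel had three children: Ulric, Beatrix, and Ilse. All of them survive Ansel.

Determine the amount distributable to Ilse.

Ilse receives 45,000.

The entire 135,000 passes to the descendants.
That amount (135,000) is divided into 3 shares of 45,000: Ulric, Beatrix, and Ilse each take 45,000.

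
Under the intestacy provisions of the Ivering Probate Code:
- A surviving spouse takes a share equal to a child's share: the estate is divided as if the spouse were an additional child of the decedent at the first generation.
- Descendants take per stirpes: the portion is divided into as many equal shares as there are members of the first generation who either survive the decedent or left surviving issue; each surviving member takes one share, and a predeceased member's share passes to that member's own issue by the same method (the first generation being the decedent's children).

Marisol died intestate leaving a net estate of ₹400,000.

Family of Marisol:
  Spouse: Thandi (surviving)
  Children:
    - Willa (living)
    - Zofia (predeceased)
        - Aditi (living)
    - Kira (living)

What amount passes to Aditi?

The spouse counts as an additional share at the children's level, so there are 4 primary shares of ₹100,000. Thandi takes one such share (₹100,000).
The children's combined portion (₹300,000) is divided into 3 shares of ₹100,000: Willa and Kira each take ₹100,000; Zofia's ₹100,000 share passes to Zofia's issue.
Zofia's share (₹100,000) passes entirely to Aditi.

Aditi receives ₹100,000.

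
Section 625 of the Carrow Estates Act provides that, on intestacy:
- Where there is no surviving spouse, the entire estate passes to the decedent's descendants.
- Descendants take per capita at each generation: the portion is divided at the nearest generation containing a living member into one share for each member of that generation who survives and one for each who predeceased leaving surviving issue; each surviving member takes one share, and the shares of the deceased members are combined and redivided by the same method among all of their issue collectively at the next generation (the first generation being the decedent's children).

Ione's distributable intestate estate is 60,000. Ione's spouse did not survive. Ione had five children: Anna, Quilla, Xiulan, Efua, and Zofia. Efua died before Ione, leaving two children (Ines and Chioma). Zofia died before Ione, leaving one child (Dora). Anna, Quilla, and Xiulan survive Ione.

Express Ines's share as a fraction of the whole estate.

The entire 60,000 passes to the descendants.
That amount (60,000) is divided at the children's generation into 5 shares of 12,000. Anna, Quilla, and Xiulan each take 12,000. The 2 shares of the deceased (Efua and Zofia) are combined into a pool of 24,000.
That pool (24,000) is divided at the grandchildren's generation equally among Ines, Chioma, and Dora: 8,000 each.

Ines receives 2/15 of the estate.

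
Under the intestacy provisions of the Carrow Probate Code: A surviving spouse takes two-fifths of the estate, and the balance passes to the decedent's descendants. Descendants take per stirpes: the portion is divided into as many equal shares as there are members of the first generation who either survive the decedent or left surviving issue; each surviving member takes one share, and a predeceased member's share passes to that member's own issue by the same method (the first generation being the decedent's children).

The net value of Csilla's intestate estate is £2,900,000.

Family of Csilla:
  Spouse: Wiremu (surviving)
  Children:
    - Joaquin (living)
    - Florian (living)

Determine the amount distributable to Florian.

Wiremu takes two-fifths of £2,900,000 = £1,160,000. The remaining £1,740,000 passes to the descendants.
The descendants' portion (£1,740,000) is divided into 2 shares of £870,000: Joaquin and Florian each take £870,000.

Florian receives £870,000.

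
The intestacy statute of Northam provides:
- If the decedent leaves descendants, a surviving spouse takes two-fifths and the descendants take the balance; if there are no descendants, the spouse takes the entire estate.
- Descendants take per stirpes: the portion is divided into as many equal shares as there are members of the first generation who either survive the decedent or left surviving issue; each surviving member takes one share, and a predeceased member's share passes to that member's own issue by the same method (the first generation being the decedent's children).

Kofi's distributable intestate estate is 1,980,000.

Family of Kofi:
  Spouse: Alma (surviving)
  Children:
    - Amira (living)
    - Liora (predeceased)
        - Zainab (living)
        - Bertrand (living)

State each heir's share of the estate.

Alma: 792,000; Amira: 594,000; Zainab: 297,000; Bertrand: 297,000

Alma takes two-fifths of 1,980,000 = 792,000. The remaining 1,188,000 passes to the descendants.
The descendants' portion (1,188,000) is divided into 2 shares of 594,000: Amira takes 594,000; Liora's 594,000 share passes to Liora's issue.
Liora's share (594,000) is divided into 2 shares of 297,000: Zainab and Bertrand each take 297,000.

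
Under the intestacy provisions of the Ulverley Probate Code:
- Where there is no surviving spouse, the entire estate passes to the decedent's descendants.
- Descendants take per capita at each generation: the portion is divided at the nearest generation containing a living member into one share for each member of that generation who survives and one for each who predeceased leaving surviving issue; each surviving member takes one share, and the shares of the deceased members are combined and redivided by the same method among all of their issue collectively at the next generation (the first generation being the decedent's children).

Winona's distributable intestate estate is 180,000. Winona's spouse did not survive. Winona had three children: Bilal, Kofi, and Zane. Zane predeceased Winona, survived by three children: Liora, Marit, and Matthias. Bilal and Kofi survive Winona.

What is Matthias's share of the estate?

The entire 180,000 passes to the descendants.
That amount (180,000) is divided at the children's generation into 3 shares of 60,000. Bilal and Kofi each take 60,000. The remaining share for the deceased Zane (60,000) is carried to the next generation.
That pool (60,000) is divided at the grandchildren's generation equally among Liora, Marit, and Matthias: 20,000 each.

Matthias receives 20,000.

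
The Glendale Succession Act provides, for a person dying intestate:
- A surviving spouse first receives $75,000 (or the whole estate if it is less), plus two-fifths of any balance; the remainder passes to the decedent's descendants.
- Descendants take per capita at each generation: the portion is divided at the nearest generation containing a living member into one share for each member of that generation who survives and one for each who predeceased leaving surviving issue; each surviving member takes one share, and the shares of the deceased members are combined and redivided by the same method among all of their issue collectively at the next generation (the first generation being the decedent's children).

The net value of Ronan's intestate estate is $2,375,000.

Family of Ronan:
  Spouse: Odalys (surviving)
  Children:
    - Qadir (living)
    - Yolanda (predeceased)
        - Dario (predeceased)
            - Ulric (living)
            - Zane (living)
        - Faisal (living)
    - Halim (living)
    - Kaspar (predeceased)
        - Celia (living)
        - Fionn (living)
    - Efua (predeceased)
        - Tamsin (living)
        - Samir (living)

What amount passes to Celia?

Celia receives $138,000.

Odalys first takes $75,000, leaving a balance of $2,300,000. Odalys then takes two-fifths of the balance ($920,000), for a total of $995,000. The remaining $1,380,000 passes to the descendants.
The descendants' portion ($1,380,000) is divided at the children's generation into 5 shares of $276,000. Qadir and Halim each take $276,000. The 3 shares of the deceased (Yolanda, Kaspar, and Efua) are combined into a pool of $828,000.
That pool ($828,000) is divided at the grandchildren's generation into 6 shares of $138,000. Faisal, Celia, Fionn, Tamsin, and Samir each take $138,000. The remaining share for the deceased Dario ($138,000) is carried to the next generation.
That pool ($138,000) is divided at the great-grandchildren's generation equally among Ulric and Zane: $69,000 each.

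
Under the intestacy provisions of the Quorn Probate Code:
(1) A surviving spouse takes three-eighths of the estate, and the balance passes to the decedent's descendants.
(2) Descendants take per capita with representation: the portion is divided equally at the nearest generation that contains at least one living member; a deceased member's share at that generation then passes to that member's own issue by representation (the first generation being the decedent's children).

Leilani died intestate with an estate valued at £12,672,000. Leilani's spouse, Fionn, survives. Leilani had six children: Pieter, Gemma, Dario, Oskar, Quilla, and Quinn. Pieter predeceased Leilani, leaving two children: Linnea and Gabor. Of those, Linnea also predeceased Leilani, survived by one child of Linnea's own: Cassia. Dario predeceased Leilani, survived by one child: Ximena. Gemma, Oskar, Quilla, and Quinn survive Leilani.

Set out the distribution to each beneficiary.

Fionn: £4,752,000; Cassia: £660,000; Gabor: £660,000; Gemma: £1,320,000; Ximena: £1,320,000; Oskar: £1,320,000; Quilla: £1,320,000; Quinn: £1,320,000

Fionn takes three-eighths of £12,672,000 = £4,752,000. The remaining £7,920,000 passes to the descendants.
The descendants' portion (£7,920,000) is divided into 6 shares of £1,320,000: Gemma, Oskar, Quilla, and Quinn each take £1,320,000; Pieter's £1,320,000 share passes to Pieter's issue; Dario's £1,320,000 share passes to Dario's issue.
Pieter's share (£1,320,000) is divided into 2 shares of £660,000: Gabor takes £660,000; Linnea's £660,000 share passes to Linnea's issue.
Linnea's share (£660,000) passes entirely to Cassia.
Dario's share (£1,320,000) passes entirely to Ximena.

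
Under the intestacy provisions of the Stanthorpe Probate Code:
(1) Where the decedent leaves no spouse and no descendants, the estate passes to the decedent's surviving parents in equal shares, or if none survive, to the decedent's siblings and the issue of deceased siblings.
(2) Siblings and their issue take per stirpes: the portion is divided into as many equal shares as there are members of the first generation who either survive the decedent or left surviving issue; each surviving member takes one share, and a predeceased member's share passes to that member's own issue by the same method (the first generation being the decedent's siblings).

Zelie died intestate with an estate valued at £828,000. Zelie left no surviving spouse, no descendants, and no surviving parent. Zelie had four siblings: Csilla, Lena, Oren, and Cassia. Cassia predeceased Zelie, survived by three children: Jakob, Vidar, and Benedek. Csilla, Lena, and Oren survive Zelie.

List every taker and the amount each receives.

The entire £828,000 passes to the siblings and their issue.
That amount (£828,000) is divided into 4 shares of £207,000: Csilla, Lena, and Oren each take £207,000; Cassia's £207,000 share passes to Cassia's issue.
Cassia's share (£207,000) is divided into 3 shares of £69,000: Jakob, Vidar, and Benedek each take £69,000.

Csilla: £207,000; Lena: £207,000; Oren: £207,000; Jakob: £69,000; Vidar: £69,000; Benedek: £69,000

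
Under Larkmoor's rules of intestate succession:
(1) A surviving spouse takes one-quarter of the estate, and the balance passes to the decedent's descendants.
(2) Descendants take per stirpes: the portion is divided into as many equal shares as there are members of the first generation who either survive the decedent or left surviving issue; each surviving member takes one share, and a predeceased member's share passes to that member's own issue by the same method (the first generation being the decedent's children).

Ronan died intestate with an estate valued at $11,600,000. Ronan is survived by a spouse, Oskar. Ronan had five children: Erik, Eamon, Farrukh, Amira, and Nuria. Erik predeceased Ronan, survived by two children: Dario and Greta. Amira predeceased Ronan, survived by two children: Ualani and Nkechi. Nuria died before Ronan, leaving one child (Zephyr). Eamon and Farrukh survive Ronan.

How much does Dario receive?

Oskar takes one-quarter of $11,600,000 = $2,900,000. The remaining $8,700,000 passes to the descendants.
The descendants' portion ($8,700,000) is divided into 5 shares of $1,740,000: Eamon and Farrukh each take $1,740,000; Erik's $1,740,000 share passes to Erik's issue; Amira's $1,740,000 share passes to Amira's issue; Nuria's $1,740,000 share passes to Nuria's issue.
Erik's share ($1,740,000) is divided into 2 shares of $870,000: Dario and Greta each take $870,000.
Amira's share ($1,740,000) is divided into 2 shares of $870,000: Ualani and Nkechi each take $870,000.
Nuria's share ($1,740,000) passes entirely to Zephyr.

Dario receives $870,000.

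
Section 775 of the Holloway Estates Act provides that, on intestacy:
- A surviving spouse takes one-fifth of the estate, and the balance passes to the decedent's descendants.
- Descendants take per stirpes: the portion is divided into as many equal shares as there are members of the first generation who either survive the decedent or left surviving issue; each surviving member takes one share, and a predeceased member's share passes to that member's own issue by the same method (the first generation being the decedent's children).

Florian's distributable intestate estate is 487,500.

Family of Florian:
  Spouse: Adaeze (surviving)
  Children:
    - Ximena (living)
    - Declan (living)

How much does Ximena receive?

Adaeze takes one-fifth of 487,500 = 97,500. The remaining 390,000 passes to the descendants.
The descendants' portion (390,000) is divided into 2 shares of 195,000: Ximena and Declan each take 195,000.

Ximena receives 195,000.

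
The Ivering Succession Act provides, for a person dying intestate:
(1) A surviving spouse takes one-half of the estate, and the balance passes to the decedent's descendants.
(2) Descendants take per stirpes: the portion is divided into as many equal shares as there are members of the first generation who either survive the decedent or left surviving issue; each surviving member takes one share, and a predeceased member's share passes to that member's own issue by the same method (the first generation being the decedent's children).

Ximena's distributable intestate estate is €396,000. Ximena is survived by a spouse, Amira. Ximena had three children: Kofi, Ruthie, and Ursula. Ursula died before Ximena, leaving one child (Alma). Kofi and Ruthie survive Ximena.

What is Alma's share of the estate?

Amira takes one-half of €396,000 = €198,000. The remaining €198,000 passes to the descendants.
The descendants' portion (€198,000) is divided into 3 shares of €66,000: Kofi and Ruthie each take €66,000; Ursula's €66,000 share passes to Ursula's issue.
Ursula's share (€66,000) passes entirely to Alma.

Alma receives €66,000.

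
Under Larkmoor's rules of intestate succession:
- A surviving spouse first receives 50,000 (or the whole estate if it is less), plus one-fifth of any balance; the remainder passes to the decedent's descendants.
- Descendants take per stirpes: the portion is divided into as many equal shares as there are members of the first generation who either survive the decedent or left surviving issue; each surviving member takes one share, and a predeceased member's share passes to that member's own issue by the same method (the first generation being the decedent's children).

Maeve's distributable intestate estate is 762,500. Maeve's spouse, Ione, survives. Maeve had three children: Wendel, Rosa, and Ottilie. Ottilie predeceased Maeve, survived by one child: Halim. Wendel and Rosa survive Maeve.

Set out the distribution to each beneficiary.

Ione: 192,500; Wendel: 190,000; Rosa: 190,000; Halim: 190,000

Ione first takes 50,000, leaving a balance of 712,500. Ione then takes one-fifth of the balance (142,500), for a total of 192,500. The remaining 570,000 passes to the descendants.
The descendants' portion (570,000) is divided into 3 shares of 190,000: Wendel and Rosa each take 190,000; Ottilie's 190,000 share passes to Ottilie's issue.
Ottilie's share (190,000) passes entirely to Halim.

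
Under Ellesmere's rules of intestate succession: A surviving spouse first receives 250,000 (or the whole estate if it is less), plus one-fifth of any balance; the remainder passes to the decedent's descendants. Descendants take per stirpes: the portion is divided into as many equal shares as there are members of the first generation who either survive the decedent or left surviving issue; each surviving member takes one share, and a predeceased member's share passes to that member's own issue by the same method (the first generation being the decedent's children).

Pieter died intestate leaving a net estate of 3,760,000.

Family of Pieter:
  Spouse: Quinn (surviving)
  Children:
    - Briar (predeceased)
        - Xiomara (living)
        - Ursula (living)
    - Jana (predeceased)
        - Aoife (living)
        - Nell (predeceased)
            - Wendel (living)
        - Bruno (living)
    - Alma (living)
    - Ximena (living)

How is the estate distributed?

Quinn first takes 250,000, leaving a balance of 3,510,000. Quinn then takes one-fifth of the balance (702,000), for a total of 952,000. The remaining 2,808,000 passes to the descendants.
The descendants' portion (2,808,000) is divided into 4 shares of 702,000: Alma and Ximena each take 702,000; Briar's 702,000 share passes to Briar's issue; Jana's 702,000 share passes to Jana's issue.
Briar's share (702,000) is divided into 2 shares of 351,000: Xiomara and Ursula each take 351,000.
Jana's share (702,000) is divided into 3 shares of 234,000: Aoife and Bruno each take 234,000; Nell's 234,000 share passes to Nell's issue.
Nell's share (234,000) passes entirely to Wendel.

Quinn: 952,000; Xiomara: 351,000; Ursula: 351,000; Aoife: 234,000; Wendel: 234,000; Bruno: 234,000; Alma: 702,000; Ximena: 702,000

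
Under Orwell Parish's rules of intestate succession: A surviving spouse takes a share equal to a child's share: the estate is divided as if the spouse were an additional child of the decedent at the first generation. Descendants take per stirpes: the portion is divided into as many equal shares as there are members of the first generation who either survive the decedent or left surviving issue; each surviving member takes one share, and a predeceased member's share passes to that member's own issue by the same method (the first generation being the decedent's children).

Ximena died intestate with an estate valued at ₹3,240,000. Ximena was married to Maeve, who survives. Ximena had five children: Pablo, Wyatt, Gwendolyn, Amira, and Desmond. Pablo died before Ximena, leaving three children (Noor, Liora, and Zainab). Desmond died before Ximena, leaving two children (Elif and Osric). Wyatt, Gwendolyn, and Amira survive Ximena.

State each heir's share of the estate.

Maeve: ₹540,000; Noor: ₹180,000; Liora: ₹180,000; Zainab: ₹180,000; Wyatt: ₹540,000; Gwendolyn: ₹540,000; Amira: ₹540,000; Elif: ₹270,000; Osric: ₹270,000

The spouse counts as an additional share at the children's level, so there are 6 primary shares of ₹540,000. Maeve takes one such share (₹540,000).
The children's combined portion (₹2,700,000) is divided into 5 shares of ₹540,000: Wyatt, Gwendolyn, and Amira each take ₹540,000; Pablo's ₹540,000 share passes to Pablo's issue; Desmond's ₹540,000 share passes to Desmond's issue.
Pablo's share (₹540,000) is divided into 3 shares of ₹180,000: Noor, Liora, and Zainab each take ₹180,000.
Desmond's share (₹540,000) is divided into 2 shares of ₹270,000: Elif and Osric each take ₹270,000.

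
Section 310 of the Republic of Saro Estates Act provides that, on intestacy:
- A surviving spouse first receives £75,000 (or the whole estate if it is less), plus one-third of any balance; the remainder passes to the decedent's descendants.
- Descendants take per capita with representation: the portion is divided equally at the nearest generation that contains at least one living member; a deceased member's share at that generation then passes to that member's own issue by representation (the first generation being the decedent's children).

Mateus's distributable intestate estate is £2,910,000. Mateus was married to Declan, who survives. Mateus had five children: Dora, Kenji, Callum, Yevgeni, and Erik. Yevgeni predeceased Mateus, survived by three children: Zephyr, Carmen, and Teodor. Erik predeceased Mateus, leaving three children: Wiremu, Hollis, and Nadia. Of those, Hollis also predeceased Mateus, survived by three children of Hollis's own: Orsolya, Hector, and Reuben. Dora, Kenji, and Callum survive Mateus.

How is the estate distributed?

Declan first takes £75,000, leaving a balance of £2,835,000. Declan then takes one-third of the balance (£945,000), for a total of £1,020,000. The remaining £1,890,000 passes to the descendants.
The descendants' portion (£1,890,000) is divided into 5 shares of £378,000: Dora, Kenji, and Callum each take £378,000; Yevgeni's £378,000 share passes to Yevgeni's issue; Erik's £378,000 share passes to Erik's issue.
Yevgeni's share (£378,000) is divided into 3 shares of £126,000: Zephyr, Carmen, and Teodor each take £126,000.
Erik's share (£378,000) is divided into 3 shares of £126,000: Wiremu and Nadia each take £126,000; Hollis's £126,000 share passes to Hollis's issue.
Hollis's share (£126,000) is divided into 3 shares of £42,000: Orsolya, Hector, and Reuben each take £42,000.

Declan: £1,020,000; Dora: £378,000; Kenji: £378,000; Callum: £378,000; Zephyr: £126,000; Carmen: £126,000; Teodor: £126,000; Wiremu: £126,000; Orsolya: £42,000; Hector: £42,000; Reuben: £42,000; Nadia: £126,000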